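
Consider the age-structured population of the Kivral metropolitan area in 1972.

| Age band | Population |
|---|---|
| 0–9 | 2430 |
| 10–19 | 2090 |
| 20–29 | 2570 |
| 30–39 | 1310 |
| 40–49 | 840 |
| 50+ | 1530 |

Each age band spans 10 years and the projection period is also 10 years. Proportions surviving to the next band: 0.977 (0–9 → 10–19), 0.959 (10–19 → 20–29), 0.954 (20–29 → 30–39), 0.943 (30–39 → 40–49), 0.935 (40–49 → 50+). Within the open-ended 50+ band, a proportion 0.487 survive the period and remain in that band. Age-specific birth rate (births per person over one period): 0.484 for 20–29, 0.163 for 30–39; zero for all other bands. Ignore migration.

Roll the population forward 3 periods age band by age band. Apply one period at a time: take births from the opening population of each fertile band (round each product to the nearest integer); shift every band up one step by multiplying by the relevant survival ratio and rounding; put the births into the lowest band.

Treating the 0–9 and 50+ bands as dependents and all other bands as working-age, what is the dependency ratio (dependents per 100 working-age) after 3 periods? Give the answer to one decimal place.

Numbering the bands 1..6 from youngest to oldest:
— Period 1 —
Births: 2570 × 0.484 = 1244 ; 1310 × 0.163 = 214 → total 1458
Band 2: 2430 × 0.977 = 2374
Band 3: 2090 × 0.959 = 2004
Band 4: 2570 × 0.954 = 2452
Band 5: 1310 × 0.943 = 1235
Band 6: 840 × 0.935 + 1530 × 0.487 = 785 + 745 = 1530
→ [1458, 2374, 2004, 2452, 1235, 1530]
— Period 2 —
Births: 2004 × 0.484 = 970 ; 2452 × 0.163 = 400 → total 1370
Band 2: 1458 × 0.977 = 1424
Band 3: 2374 × 0.959 = 2277
Band 4: 2004 × 0.954 = 1912
Band 5: 2452 × 0.943 = 2312
Band 6: 1235 × 0.935 + 1530 × 0.487 = 1155 + 745 = 1900
→ [1370, 1424, 2277, 1912, 2312, 1900]
— Period 3 —
Births: 2277 × 0.484 = 1102 ; 1912 × 0.163 = 312 → total 1414
Band 2: 1370 × 0.977 = 1338
Band 3: 1424 × 0.959 = 1366
Band 4: 2277 × 0.954 = 2172
Band 5: 1912 × 0.943 = 1803
Band 6: 2312 × 0.935 + 1900 × 0.487 = 2162 + 925 = 3087
→ [1414, 1338, 1366, 2172, 1803, 3087]
Dependents (band 0–9 + band 50+) = 1414 + 3087 = 4501; working-age = 6679; ratio = 4501/6679 × 100 = 67.4

67.4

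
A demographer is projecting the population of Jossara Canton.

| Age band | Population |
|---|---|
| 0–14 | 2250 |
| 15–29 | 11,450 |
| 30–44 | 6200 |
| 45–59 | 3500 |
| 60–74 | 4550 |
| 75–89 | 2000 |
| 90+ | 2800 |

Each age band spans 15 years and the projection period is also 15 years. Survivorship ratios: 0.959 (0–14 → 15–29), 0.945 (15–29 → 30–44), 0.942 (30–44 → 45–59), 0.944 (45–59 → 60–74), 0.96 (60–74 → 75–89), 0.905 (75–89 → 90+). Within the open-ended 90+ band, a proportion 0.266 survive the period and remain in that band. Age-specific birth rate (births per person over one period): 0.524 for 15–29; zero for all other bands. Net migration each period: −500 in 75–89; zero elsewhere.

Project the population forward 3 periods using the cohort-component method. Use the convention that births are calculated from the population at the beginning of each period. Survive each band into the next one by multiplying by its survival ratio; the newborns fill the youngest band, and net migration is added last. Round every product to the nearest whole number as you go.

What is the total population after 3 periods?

Let band 1 be 0–14 through band 7 = 90+.
After projecting period 1:
Births: 11450 × 0.524 = 6000
Band 2: 2250 × 0.959 = 2158
Band 3: 11450 × 0.945 = 10820
Band 4: 6200 × 0.942 = 5840
Band 5: 3500 × 0.944 = 3304
Band 6: 4550 × 0.96 = 4368
Band 7: 2000 × 0.905 + 2800 × 0.266 = 1810 + 745 = 2555
Net migration: Band 6 − 500 → 3868
→ [6000, 2158, 10820, 5840, 3304, 3868, 2555]
After projecting period 2:
Births: 2158 × 0.524 = 1131
Band 2: 6000 × 0.959 = 5754
Band 3: 2158 × 0.945 = 2039
Band 4: 10820 × 0.942 = 10192
Band 5: 5840 × 0.944 = 5513
Band 6: 3304 × 0.96 = 3172
Band 7: 3868 × 0.905 + 2555 × 0.266 = 3501 + 680 = 4181
Net migration: Band 6 − 500 → 2672
→ [1131, 5754, 2039, 10192, 5513, 2672, 4181]
After projecting period 3:
Births: 5754 × 0.524 = 3015
Band 2: 1131 × 0.959 = 1085
Band 3: 5754 × 0.945 = 5438
Band 4: 2039 × 0.942 = 1921
Band 5: 10192 × 0.944 = 9621
Band 6: 5513 × 0.96 = 5292
Band 7: 2672 × 0.905 + 4181 × 0.266 = 2418 + 1112 = 3530
Net migration: Band 6 − 500 → 4792
→ [3015, 1085, 5438, 1921, 9621, 4792, 3530]
Total after period 3: 3015 + 1085 + 5438 + 1921 + 9621 + 4792 + 3530 = 29402

29402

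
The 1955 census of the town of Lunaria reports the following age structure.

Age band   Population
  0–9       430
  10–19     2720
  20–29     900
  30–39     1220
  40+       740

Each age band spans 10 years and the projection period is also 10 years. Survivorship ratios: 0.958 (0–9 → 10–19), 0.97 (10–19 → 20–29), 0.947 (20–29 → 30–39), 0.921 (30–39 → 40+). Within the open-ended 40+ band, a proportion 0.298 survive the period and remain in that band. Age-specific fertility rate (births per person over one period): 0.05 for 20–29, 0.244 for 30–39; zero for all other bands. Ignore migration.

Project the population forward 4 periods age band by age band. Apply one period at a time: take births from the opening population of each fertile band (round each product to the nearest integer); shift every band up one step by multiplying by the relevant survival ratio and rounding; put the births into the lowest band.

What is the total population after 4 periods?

Call the groups 1 to 5, youngest first.
Period 1:
Births: 900 × 0.05 = 45, 1220 × 0.244 = 298 → total 343
Group 2: 430 × 0.958 = 412
Group 3: 2720 × 0.97 = 2638
Group 4: 900 × 0.947 = 852
Group 5: 1220 × 0.921 + 740 × 0.298 = 1124 + 221 = 1345
→ [343, 412, 2638, 852, 1345]
Period 2:
Births: 2638 × 0.05 = 132, 852 × 0.244 = 208 → total 340
Group 2: 343 × 0.958 = 329
Group 3: 412 × 0.97 = 400
Group 4: 2638 × 0.947 = 2498
Group 5: 852 × 0.921 + 1345 × 0.298 = 785 + 401 = 1186
→ [340, 329, 400, 2498, 1186]
Period 3:
Births: 400 × 0.05 = 20, 2498 × 0.244 = 610 → total 630
Group 2: 340 × 0.958 = 326
Group 3: 329 × 0.97 = 319
Group 4: 400 × 0.947 = 379
Group 5: 2498 × 0.921 + 1186 × 0.298 = 2301 + 353 = 2654
→ [630, 326, 319, 379, 2654]
Period 4:
Births: 319 × 0.05 = 16, 379 × 0.244 = 92 → total 108
Group 2: 630 × 0.958 = 604
Group 3: 326 × 0.97 = 316
Group 4: 319 × 0.947 = 302
Group 5: 379 × 0.921 + 2654 × 0.298 = 349 + 791 = 1140
→ [108, 604, 316, 302, 1140]
Total after period 4: 108 + 604 + 316 + 302 + 1140 = 2470

2470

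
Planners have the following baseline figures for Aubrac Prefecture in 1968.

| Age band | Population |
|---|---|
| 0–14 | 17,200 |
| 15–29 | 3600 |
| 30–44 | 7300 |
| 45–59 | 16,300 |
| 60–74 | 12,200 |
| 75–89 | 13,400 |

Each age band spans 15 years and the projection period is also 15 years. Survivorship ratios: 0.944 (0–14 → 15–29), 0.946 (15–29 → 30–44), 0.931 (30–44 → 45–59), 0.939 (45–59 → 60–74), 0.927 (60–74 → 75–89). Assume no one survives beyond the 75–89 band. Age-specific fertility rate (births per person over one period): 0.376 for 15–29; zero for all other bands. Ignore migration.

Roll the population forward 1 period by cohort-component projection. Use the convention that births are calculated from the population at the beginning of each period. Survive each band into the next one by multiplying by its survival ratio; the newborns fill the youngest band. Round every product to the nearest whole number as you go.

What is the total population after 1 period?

54408

— Period 1 —
Births: 3600 × 0.376 = 1354
15–29: 17200 × 0.944 = 16237
30–44: 3600 × 0.946 = 3406
45–59: 7300 × 0.931 = 6796
60–74: 16300 × 0.939 = 15306
75–89: 12200 × 0.927 = 11309
Giving 1354 / 16237 / 3406 / 6796 / 15306 / 11309.
Total after period 1: 1354 + 16237 + 3406 + 6796 + 15306 + 11309 = 54408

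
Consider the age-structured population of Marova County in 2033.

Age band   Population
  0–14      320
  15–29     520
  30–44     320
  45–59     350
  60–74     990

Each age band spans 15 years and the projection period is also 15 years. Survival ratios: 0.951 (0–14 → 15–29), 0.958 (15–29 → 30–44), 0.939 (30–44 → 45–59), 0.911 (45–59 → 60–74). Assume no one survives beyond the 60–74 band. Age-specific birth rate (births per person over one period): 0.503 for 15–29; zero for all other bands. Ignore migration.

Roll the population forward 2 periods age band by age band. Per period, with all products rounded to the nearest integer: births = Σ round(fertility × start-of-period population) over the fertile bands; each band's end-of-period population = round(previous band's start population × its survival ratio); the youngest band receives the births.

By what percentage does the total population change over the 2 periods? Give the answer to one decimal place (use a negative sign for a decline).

-42.6

After projecting period 1:
Births: 520 × 0.503 = 262
15–29: 320 × 0.951 = 304
30–44: 520 × 0.958 = 498
45–59: 320 × 0.939 = 300
60–74: 350 × 0.911 = 319
Giving 262 / 304 / 498 / 300 / 319.
After projecting period 2:
Births: 304 × 0.503 = 153
15–29: 262 × 0.951 = 249
30–44: 304 × 0.958 = 291
45–59: 498 × 0.939 = 468
60–74: 300 × 0.911 = 273
Giving 153 / 249 / 291 / 468 / 273.
Total: 2500 → 1434; change = -1066; percentage change = -42.6%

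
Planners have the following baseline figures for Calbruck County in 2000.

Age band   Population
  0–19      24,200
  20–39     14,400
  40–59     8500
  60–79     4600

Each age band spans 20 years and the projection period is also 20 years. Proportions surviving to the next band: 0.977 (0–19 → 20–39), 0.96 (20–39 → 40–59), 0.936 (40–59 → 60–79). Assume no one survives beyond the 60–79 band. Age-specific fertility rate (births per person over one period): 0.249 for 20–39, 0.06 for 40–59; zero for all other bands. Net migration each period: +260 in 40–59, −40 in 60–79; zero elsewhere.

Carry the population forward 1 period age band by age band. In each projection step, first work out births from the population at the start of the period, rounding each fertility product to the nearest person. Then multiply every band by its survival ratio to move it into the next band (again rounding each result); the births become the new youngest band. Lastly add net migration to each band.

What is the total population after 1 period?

49739

Call the bands 1 to 4, youngest first.
[period 1]
Births: 14400 * 0.249 = 3586  |  8500 * 0.06 = 510 → 4096
Band 2: 24200 * 0.977 = 23643
Band 3: 14400 * 0.96 = 13824
Band 4: 8500 * 0.936 = 7956
Net migration: Band 3 + 260 → 14084; Band 4 − 40 → 7916
End of period: [4096, 23643, 14084, 7916]
Total after period 1: 4096 + 23643 + 14084 + 7916 = 49739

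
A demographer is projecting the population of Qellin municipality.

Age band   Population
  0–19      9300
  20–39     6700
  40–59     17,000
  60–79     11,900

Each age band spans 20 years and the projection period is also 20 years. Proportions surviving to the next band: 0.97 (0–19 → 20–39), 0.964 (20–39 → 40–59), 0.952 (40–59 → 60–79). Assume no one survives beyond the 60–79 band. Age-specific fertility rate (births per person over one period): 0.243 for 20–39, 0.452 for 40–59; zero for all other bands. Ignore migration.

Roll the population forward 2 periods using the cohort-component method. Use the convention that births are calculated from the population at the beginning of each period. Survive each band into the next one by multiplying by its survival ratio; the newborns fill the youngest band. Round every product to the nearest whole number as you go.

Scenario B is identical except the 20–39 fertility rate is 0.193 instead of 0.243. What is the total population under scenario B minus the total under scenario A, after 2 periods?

-776

Numbering the groups 1..4 from youngest to oldest:
[period 1]
Births: 6700 * 0.243 = 1628  |  17000 * 0.452 = 7684 — total 9312
Group 2: 9300 * 0.97 = 9021
Group 3: 6700 * 0.964 = 6459
Group 4: 17000 * 0.952 = 16184
End of period: [9312, 9021, 6459, 16184]
[period 2]
Births: 9021 * 0.243 = 2192  |  6459 * 0.452 = 2919 — total 5111
Group 2: 9312 * 0.97 = 9033
Group 3: 9021 * 0.964 = 8696
Group 4: 6459 * 0.952 = 6149
End of period: [5111, 9033, 8696, 6149]
Scenario A total after 2 periods: 28989
Scenario B projection —
[period 1]
Births: 6700 * 0.193 = 1293  |  17000 * 0.452 = 7684 — total 8977
Group 2: 9300 * 0.97 = 9021
Group 3: 6700 * 0.964 = 6459
Group 4: 17000 * 0.952 = 16184
End of period: [8977, 9021, 6459, 16184]
[period 2]
Births: 9021 * 0.193 = 1741  |  6459 * 0.452 = 2919 — total 4660
Group 2: 8977 * 0.97 = 8708
Group 3: 9021 * 0.964 = 8696
Group 4: 6459 * 0.952 = 6149
End of period: [4660, 8708, 8696, 6149]
Scenario B total after 2 periods: 28213
Difference B − A = 28213 − 28989 = -776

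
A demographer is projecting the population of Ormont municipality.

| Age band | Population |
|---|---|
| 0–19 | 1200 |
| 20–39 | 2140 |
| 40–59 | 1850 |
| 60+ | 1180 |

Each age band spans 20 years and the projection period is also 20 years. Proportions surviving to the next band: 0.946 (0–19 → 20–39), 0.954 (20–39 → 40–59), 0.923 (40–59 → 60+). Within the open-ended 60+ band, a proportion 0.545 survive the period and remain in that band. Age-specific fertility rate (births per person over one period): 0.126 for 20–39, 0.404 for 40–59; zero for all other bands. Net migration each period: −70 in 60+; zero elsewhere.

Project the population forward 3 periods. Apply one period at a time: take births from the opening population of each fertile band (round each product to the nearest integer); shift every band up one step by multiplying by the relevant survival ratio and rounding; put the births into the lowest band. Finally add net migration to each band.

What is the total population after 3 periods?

Period 1.
Births: 2140 * 0.126 = 270, 1850 * 0.404 = 747 ⇒ total 1017
20–39: 1200 * 0.946 = 1135
40–59: 2140 * 0.954 = 2042
60+: 1850 * 0.923 + 1180 * 0.545 = 1708 + 643 = 2351
Net migration: 60+ − 70 → 2281
→ [1017, 1135, 2042, 2281]
Period 2.
Births: 1135 * 0.126 = 143, 2042 * 0.404 = 825 ⇒ total 968
20–39: 1017 * 0.946 = 962
40–59: 1135 * 0.954 = 1083
60+: 2042 * 0.923 + 2281 * 0.545 = 1885 + 1243 = 3128
Net migration: 60+ − 70 → 3058
→ [968, 962, 1083, 3058]
Period 3.
Births: 962 * 0.126 = 121, 1083 * 0.404 = 438 ⇒ total 559
20–39: 968 * 0.946 = 916
40–59: 962 * 0.954 = 918
60+: 1083 * 0.923 + 3058 * 0.545 = 1000 + 1667 = 2667
Net migration: 60+ − 70 → 2597
→ [559, 916, 918, 2597]
Total after period 3: 559 + 916 + 918 + 2597 = 4990

4990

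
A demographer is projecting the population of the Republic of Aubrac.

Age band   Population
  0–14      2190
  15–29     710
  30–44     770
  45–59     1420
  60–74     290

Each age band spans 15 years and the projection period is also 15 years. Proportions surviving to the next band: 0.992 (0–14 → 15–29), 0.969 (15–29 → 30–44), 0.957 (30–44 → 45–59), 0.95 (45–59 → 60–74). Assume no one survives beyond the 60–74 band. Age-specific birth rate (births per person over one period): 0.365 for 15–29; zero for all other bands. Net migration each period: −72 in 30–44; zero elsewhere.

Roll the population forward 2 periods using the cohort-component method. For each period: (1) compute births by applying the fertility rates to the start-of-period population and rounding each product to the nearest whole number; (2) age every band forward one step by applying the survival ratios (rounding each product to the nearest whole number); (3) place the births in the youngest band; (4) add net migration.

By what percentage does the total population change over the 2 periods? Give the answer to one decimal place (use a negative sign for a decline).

— Period 1 —
Births: 710 × 0.365 = 259
15–29: 2190 × 0.992 = 2172
30–44: 710 × 0.969 = 688
45–59: 770 × 0.957 = 737
60–74: 1420 × 0.95 = 1349
Net migration: 30–44 − 72 → 616
Population now: 0–14=259, 15–29=2172, 30–44=616, 45–59=737, 60–74=1349
— Period 2 —
Births: 2172 × 0.365 = 793
15–29: 259 × 0.992 = 257
30–44: 2172 × 0.969 = 2105
45–59: 616 × 0.957 = 590
60–74: 737 × 0.95 = 700
Net migration: 30–44 − 72 → 2033
Population now: 0–14=793, 15–29=257, 30–44=2033, 45–59=590, 60–74=700
Total: 5380 → 4373; change = -1007; percentage change = -18.7%

-18.7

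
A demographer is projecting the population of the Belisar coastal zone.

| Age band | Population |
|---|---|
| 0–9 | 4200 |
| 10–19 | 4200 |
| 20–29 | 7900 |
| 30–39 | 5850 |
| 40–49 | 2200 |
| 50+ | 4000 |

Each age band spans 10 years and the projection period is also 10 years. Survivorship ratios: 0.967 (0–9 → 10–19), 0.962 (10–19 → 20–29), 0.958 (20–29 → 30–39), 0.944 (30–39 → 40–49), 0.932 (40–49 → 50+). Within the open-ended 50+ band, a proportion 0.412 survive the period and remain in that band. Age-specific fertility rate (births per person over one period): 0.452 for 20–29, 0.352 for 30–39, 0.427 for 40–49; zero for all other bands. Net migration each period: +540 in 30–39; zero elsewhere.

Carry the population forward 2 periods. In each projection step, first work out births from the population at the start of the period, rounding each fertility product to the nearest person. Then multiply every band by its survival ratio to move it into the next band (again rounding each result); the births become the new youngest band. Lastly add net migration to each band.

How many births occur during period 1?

6569

Call the groups 1 to 6, youngest first.
After projecting period 1:
Births: 7900 * 0.452 = 3571, 5850 * 0.352 = 2059, 2200 * 0.427 = 939 → total 6569
Group 2: 4200 * 0.967 = 4061
Group 3: 4200 * 0.962 = 4040
Group 4: 7900 * 0.958 = 7568
Group 5: 5850 * 0.944 = 5522
Group 6: 2200 * 0.932 + 4000 * 0.412 = 2050 + 1648 = 3698
Net migration: Group 4 + 540 → 8108
→ [6569, 4061, 4040, 8108, 5522, 3698]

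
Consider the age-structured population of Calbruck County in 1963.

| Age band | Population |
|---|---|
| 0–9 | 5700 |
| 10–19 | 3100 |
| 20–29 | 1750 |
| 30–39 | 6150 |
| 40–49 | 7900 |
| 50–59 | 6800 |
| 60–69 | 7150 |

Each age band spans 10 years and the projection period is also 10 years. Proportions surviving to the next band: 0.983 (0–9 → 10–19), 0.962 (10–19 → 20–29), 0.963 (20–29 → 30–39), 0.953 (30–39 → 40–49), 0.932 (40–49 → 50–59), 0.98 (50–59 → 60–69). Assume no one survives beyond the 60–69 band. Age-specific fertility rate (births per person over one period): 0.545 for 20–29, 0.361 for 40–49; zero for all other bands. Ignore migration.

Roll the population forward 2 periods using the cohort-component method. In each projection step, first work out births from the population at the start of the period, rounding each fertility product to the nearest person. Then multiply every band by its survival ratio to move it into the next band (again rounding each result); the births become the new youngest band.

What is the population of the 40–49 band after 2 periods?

Numbering the bands 1..7 from youngest to oldest:
[period 1]
Births: 1750 × 0.545 = 954 ; 7900 × 0.361 = 2852 — total 3806
Band 2: 5700 × 0.983 = 5603
Band 3: 3100 × 0.962 = 2982
Band 4: 1750 × 0.963 = 1685
Band 5: 6150 × 0.953 = 5861
Band 6: 7900 × 0.932 = 7363
Band 7: 6800 × 0.98 = 6664
Population now: 0–9=3806, 10–19=5603, 20–29=2982, 30–39=1685, 40–49=5861, 50–59=7363, 60–69=6664
[period 2]
Births: 2982 × 0.545 = 1625 ; 5861 × 0.361 = 2116 — total 3741
Band 2: 3806 × 0.983 = 3741
Band 3: 5603 × 0.962 = 5390
Band 4: 2982 × 0.963 = 2872
Band 5: 1685 × 0.953 = 1606
Band 6: 5861 × 0.932 = 5462
Band 7: 7363 × 0.98 = 7216
Population now: 0–9=3741, 10–19=3741, 20–29=5390, 30–39=2872, 40–49=1606, 50–59=5462, 60–69=7216

1606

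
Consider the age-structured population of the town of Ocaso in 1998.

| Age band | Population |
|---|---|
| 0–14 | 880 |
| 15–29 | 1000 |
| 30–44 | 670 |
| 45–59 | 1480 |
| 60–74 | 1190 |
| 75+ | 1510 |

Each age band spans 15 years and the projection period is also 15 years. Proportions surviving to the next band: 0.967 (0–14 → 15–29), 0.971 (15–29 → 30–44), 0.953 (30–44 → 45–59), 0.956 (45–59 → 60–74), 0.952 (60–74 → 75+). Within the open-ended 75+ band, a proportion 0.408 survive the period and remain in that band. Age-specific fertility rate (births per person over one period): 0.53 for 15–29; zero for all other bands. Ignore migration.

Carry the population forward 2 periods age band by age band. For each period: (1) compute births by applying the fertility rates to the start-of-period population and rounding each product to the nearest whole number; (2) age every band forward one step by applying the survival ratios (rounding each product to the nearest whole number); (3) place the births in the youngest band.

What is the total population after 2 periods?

5387

Let band 1 be 0–14 through band 6 = 75+.
— Period 1 —
Births: 1000 * 0.53 = 530
Band 2: 880 * 0.967 = 851
Band 3: 1000 * 0.971 = 971
Band 4: 670 * 0.953 = 639
Band 5: 1480 * 0.956 = 1415
Band 6: 1190 * 0.952 + 1510 * 0.408 = 1133 + 616 = 1749
→ [530, 851, 971, 639, 1415, 1749]
— Period 2 —
Births: 851 * 0.53 = 451
Band 2: 530 * 0.967 = 513
Band 3: 851 * 0.971 = 826
Band 4: 971 * 0.953 = 925
Band 5: 639 * 0.956 = 611
Band 6: 1415 * 0.952 + 1749 * 0.408 = 1347 + 714 = 2061
→ [451, 513, 826, 925, 611, 2061]
Total after period 2: 451 + 513 + 826 + 925 + 611 + 2061 = 5387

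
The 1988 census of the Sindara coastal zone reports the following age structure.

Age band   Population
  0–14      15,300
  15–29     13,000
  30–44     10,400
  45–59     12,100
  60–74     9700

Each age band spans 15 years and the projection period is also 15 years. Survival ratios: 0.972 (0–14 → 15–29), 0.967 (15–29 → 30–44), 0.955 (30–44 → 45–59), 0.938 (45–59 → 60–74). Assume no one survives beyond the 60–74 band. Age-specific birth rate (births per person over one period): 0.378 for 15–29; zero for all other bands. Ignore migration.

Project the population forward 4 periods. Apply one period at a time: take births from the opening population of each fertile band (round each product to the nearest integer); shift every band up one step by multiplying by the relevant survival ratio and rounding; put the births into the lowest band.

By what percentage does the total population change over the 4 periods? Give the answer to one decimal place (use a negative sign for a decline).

After projecting period 1:
Births: 13000 × 0.378 = 4914
15–29: 15300 × 0.972 = 14872
30–44: 13000 × 0.967 = 12571
45–59: 10400 × 0.955 = 9932
60–74: 12100 × 0.938 = 11350
Giving 4914 / 14872 / 12571 / 9932 / 11350.
After projecting period 2:
Births: 14872 × 0.378 = 5622
15–29: 4914 × 0.972 = 4776
30–44: 14872 × 0.967 = 14381
45–59: 12571 × 0.955 = 12005
60–74: 9932 × 0.938 = 9316
Giving 5622 / 4776 / 14381 / 12005 / 9316.
After projecting period 3:
Births: 4776 × 0.378 = 1805
15–29: 5622 × 0.972 = 5465
30–44: 4776 × 0.967 = 4618
45–59: 14381 × 0.955 = 13734
60–74: 12005 × 0.938 = 11261
Giving 1805 / 5465 / 4618 / 13734 / 11261.
After projecting period 4:
Births: 5465 × 0.378 = 2066
15–29: 1805 × 0.972 = 1754
30–44: 5465 × 0.967 = 5285
45–59: 4618 × 0.955 = 4410
60–74: 13734 × 0.938 = 12882
Giving 2066 / 1754 / 5285 / 4410 / 12882.
Total: 60500 → 26397; change = -34103; percentage change = -56.4%

-56.4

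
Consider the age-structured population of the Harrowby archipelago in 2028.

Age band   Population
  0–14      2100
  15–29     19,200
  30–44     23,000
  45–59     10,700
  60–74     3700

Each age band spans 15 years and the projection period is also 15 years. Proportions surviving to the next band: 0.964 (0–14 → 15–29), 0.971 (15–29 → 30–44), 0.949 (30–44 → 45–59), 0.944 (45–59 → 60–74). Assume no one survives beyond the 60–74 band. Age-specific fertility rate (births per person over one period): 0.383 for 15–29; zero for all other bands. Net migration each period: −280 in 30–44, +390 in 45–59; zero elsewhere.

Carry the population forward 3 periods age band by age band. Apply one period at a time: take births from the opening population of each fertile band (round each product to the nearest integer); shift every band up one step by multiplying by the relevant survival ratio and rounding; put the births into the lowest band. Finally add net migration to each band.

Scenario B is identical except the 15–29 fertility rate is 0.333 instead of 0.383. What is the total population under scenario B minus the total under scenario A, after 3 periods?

-1657

After projecting period 1:
Births: 19200 * 0.383 = 7354
15–29: 2100 * 0.964 = 2024
30–44: 19200 * 0.971 = 18643
45–59: 23000 * 0.949 = 21827
60–74: 10700 * 0.944 = 10101
Net migration: 30–44 − 280 → 18363; 45–59 + 390 → 22217
Giving 7354 / 2024 / 18363 / 22217 / 10101.
After projecting period 2:
Births: 2024 * 0.383 = 775
15–29: 7354 * 0.964 = 7089
30–44: 2024 * 0.971 = 1965
45–59: 18363 * 0.949 = 17426
60–74: 22217 * 0.944 = 20973
Net migration: 30–44 − 280 → 1685; 45–59 + 390 → 17816
Giving 775 / 7089 / 1685 / 17816 / 20973.
After projecting period 3:
Births: 7089 * 0.383 = 2715
15–29: 775 * 0.964 = 747
30–44: 7089 * 0.971 = 6883
45–59: 1685 * 0.949 = 1599
60–74: 17816 * 0.944 = 16818
Net migration: 30–44 − 280 → 6603; 45–59 + 390 → 1989
Giving 2715 / 747 / 6603 / 1989 / 16818.
Scenario A total after 3 periods: 28872
Scenario B projection —
After projecting period 1:
Births: 19200 * 0.333 = 6394
15–29: 2100 * 0.964 = 2024
30–44: 19200 * 0.971 = 18643
45–59: 23000 * 0.949 = 21827
60–74: 10700 * 0.944 = 10101
Net migration: 30–44 − 280 → 18363; 45–59 + 390 → 22217
Giving 6394 / 2024 / 18363 / 22217 / 10101.
After projecting period 2:
Births: 2024 * 0.333 = 674
15–29: 6394 * 0.964 = 6164
30–44: 2024 * 0.971 = 1965
45–59: 18363 * 0.949 = 17426
60–74: 22217 * 0.944 = 20973
Net migration: 30–44 − 280 → 1685; 45–59 + 390 → 17816
Giving 674 / 6164 / 1685 / 17816 / 20973.
After projecting period 3:
Births: 6164 * 0.333 = 2053
15–29: 674 * 0.964 = 650
30–44: 6164 * 0.971 = 5985
45–59: 1685 * 0.949 = 1599
60–74: 17816 * 0.944 = 16818
Net migration: 30–44 − 280 → 5705; 45–59 + 390 → 1989
Giving 2053 / 650 / 5705 / 1989 / 16818.
Scenario B total after 3 periods: 27215
Difference B − A = 27215 − 28872 = -1657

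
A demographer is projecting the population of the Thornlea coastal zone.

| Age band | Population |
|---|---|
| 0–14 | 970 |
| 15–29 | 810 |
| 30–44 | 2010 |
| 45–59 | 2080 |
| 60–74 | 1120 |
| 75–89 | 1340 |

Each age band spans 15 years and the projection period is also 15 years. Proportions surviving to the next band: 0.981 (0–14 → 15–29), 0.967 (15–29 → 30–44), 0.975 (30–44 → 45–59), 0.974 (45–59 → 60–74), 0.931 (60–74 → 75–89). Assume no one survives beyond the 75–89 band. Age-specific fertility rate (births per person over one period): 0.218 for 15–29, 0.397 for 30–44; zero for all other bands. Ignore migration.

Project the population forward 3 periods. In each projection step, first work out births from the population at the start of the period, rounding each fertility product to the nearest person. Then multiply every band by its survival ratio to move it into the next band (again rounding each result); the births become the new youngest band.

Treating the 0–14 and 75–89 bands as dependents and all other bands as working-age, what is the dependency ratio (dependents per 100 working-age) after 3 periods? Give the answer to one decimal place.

— Period 1 —
Births: 810 * 0.218 = 177  |  2010 * 0.397 = 798 → total 975
15–29: 970 * 0.981 = 952
30–44: 810 * 0.967 = 783
45–59: 2010 * 0.975 = 1960
60–74: 2080 * 0.974 = 2026
75–89: 1120 * 0.931 = 1043
Population now: 0–14=975, 15–29=952, 30–44=783, 45–59=1960, 60–74=2026, 75–89=1043
— Period 2 —
Births: 952 * 0.218 = 208  |  783 * 0.397 = 311 → total 519
15–29: 975 * 0.981 = 956
30–44: 952 * 0.967 = 921
45–59: 783 * 0.975 = 763
60–74: 1960 * 0.974 = 1909
75–89: 2026 * 0.931 = 1886
Population now: 0–14=519, 15–29=956, 30–44=921, 45–59=763, 60–74=1909, 75–89=1886
— Period 3 —
Births: 956 * 0.218 = 208  |  921 * 0.397 = 366 → total 574
15–29: 519 * 0.981 = 509
30–44: 956 * 0.967 = 924
45–59: 921 * 0.975 = 898
60–74: 763 * 0.974 = 743
75–89: 1909 * 0.931 = 1777
Population now: 0–14=574, 15–29=509, 30–44=924, 45–59=898, 60–74=743, 75–89=1777
Dependents (band 0–14 + band 75–89) = 574 + 1777 = 2351; working-age = 3074; ratio = 2351/3074 × 100 = 76.5

76.5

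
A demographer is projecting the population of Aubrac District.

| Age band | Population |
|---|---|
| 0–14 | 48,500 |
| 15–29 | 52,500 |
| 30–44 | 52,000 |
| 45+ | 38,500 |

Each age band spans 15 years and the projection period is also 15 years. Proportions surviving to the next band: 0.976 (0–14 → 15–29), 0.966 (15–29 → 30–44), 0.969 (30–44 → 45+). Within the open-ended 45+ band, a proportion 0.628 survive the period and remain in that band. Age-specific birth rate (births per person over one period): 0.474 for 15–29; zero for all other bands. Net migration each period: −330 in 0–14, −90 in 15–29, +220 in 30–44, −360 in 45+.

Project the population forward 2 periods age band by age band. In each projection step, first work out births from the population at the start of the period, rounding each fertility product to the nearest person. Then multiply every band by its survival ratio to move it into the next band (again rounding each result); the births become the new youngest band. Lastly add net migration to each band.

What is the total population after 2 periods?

Period 1:
Births: 52500 * 0.474 = 24885
15–29: 48500 * 0.976 = 47336
30–44: 52500 * 0.966 = 50715
45+: 52000 * 0.969 + 38500 * 0.628 = 50388 + 24178 = 74566
Net migration: 0–14 − 330 → 24555; 15–29 − 90 → 47246; 30–44 + 220 → 50935; 45+ − 360 → 74206
End of period: [24555, 47246, 50935, 74206]
Period 2:
Births: 47246 * 0.474 = 22395
15–29: 24555 * 0.976 = 23966
30–44: 47246 * 0.966 = 45640
45+: 50935 * 0.969 + 74206 * 0.628 = 49356 + 46601 = 95957
Net migration: 0–14 − 330 → 22065; 15–29 − 90 → 23876; 30–44 + 220 → 45860; 45+ − 360 → 95597
End of period: [22065, 23876, 45860, 95597]
Total after period 2: 22065 + 23876 + 45860 + 95597 = 187398

187398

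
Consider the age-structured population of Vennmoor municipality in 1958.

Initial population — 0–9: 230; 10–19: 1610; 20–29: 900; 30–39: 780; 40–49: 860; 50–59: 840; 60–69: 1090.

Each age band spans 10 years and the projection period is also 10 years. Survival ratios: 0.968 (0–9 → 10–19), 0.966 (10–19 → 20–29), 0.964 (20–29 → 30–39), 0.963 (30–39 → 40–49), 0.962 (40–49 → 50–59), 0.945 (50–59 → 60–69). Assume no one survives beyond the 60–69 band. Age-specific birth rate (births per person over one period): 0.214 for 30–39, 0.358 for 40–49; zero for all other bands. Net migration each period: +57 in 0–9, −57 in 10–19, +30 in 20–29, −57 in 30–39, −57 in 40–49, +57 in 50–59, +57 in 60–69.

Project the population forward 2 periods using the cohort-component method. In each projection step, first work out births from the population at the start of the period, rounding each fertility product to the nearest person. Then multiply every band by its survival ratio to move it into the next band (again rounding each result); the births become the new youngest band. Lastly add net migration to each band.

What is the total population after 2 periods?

4939

Call the bands 1 to 7, youngest first.
Period 1.
Births: 780 * 0.214 = 167, 860 * 0.358 = 308 ⇒ total 475
Band 2: 230 * 0.968 = 223
Band 3: 1610 * 0.966 = 1555
Band 4: 900 * 0.964 = 868
Band 5: 780 * 0.963 = 751
Band 6: 860 * 0.962 = 827
Band 7: 840 * 0.945 = 794
Net migration: Band 1 + 57 → 532; Band 2 − 57 → 166; Band 3 + 30 → 1585; Band 4 − 57 → 811; Band 5 − 57 → 694; Band 6 + 57 → 884; Band 7 + 57 → 851
→ [532, 166, 1585, 811, 694, 884, 851]
Period 2.
Births: 811 * 0.214 = 174, 694 * 0.358 = 248 ⇒ total 422
Band 2: 532 * 0.968 = 515
Band 3: 166 * 0.966 = 160
Band 4: 1585 * 0.964 = 1528
Band 5: 811 * 0.963 = 781
Band 6: 694 * 0.962 = 668
Band 7: 884 * 0.945 = 835
Net migration: Band 1 + 57 → 479; Band 2 − 57 → 458; Band 3 + 30 → 190; Band 4 − 57 → 1471; Band 5 − 57 → 724; Band 6 + 57 → 725; Band 7 + 57 → 892
→ [479, 458, 190, 1471, 724, 725, 892]
Total after period 2: 479 + 458 + 190 + 1471 + 724 + 725 + 892 = 4939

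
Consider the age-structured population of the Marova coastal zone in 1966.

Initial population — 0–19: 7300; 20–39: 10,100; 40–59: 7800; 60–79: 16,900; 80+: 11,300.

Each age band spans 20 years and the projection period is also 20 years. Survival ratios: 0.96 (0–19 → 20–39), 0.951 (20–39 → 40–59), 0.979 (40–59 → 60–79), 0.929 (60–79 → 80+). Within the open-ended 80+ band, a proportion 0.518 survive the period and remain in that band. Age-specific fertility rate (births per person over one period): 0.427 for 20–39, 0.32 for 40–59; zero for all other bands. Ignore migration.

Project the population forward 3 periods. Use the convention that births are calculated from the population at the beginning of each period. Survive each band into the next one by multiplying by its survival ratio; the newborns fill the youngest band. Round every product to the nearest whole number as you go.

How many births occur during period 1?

6809

— Period 1 —
Births: 10100 × 0.427 = 4313 ; 7800 × 0.32 = 2496 → total 6809
20–39: 7300 × 0.96 = 7008
40–59: 10100 × 0.951 = 9605
60–79: 7800 × 0.979 = 7636
80+: 16900 × 0.929 + 11300 × 0.518 = 15700 + 5853 = 21553
End of period: [6809, 7008, 9605, 7636, 21553]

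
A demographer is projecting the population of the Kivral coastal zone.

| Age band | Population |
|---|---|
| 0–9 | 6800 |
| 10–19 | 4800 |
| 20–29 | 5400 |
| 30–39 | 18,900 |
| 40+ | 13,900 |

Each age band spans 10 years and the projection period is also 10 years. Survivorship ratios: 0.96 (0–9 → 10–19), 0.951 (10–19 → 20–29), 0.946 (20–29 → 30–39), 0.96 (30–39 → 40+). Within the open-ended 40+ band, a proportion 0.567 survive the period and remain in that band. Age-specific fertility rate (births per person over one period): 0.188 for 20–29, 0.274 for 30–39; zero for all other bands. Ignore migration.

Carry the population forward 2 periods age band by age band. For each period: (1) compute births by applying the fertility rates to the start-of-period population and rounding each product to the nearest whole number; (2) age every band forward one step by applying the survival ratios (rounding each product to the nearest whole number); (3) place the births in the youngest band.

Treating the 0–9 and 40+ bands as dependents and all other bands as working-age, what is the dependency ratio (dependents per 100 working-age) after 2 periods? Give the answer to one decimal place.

Period 1.
Births: 5400 × 0.188 = 1015, 18900 × 0.274 = 5179 → 6194
10–19: 6800 × 0.96 = 6528
20–29: 4800 × 0.951 = 4565
30–39: 5400 × 0.946 = 5108
40+: 18900 × 0.96 + 13900 × 0.567 = 18144 + 7881 = 26025
Population now: 0–9=6194, 10–19=6528, 20–29=4565, 30–39=5108, 40+=26025
Period 2.
Births: 4565 × 0.188 = 858, 5108 × 0.274 = 1400 → 2258
10–19: 6194 × 0.96 = 5946
20–29: 6528 × 0.951 = 6208
30–39: 4565 × 0.946 = 4318
40+: 5108 × 0.96 + 26025 × 0.567 = 4904 + 14756 = 19660
Population now: 0–9=2258, 10–19=5946, 20–29=6208, 30–39=4318, 40+=19660
Dependents (band 0–9 + band 40+) = 2258 + 19660 = 21918; working-age = 16472; ratio = 21918/16472 × 100 = 133.1

133.1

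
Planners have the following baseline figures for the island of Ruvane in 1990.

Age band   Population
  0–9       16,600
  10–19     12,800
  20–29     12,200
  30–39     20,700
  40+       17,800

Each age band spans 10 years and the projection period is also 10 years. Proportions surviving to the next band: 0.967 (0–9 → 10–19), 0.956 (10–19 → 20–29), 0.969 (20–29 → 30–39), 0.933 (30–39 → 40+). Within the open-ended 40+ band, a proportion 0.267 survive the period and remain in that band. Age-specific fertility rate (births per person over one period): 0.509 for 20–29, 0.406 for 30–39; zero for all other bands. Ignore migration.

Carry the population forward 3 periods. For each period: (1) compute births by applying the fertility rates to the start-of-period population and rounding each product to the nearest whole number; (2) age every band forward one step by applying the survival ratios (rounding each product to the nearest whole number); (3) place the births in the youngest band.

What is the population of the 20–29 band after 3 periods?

[period 1]
Births: 12200 × 0.509 = 6210  |  20700 × 0.406 = 8404 ⇒ total 14614
10–19: 16600 × 0.967 = 16052
20–29: 12800 × 0.956 = 12237
30–39: 12200 × 0.969 = 11822
40+: 20700 × 0.933 + 17800 × 0.267 = 19313 + 4753 = 24066
Population now: 0–9=14614, 10–19=16052, 20–29=12237, 30–39=11822, 40+=24066
[period 2]
Births: 12237 × 0.509 = 6229  |  11822 × 0.406 = 4800 ⇒ total 11029
10–19: 14614 × 0.967 = 14132
20–29: 16052 × 0.956 = 15346
30–39: 12237 × 0.969 = 11858
40+: 11822 × 0.933 + 24066 × 0.267 = 11030 + 6426 = 17456
Population now: 0–9=11029, 10–19=14132, 20–29=15346, 30–39=11858, 40+=17456
[period 3]
Births: 15346 × 0.509 = 7811  |  11858 × 0.406 = 4814 ⇒ total 12625
10–19: 11029 × 0.967 = 10665
20–29: 14132 × 0.956 = 13510
30–39: 15346 × 0.969 = 14870
40+: 11858 × 0.933 + 17456 × 0.267 = 11064 + 4661 = 15725
Population now: 0–9=12625, 10–19=10665, 20–29=13510, 30–39=14870, 40+=15725

13510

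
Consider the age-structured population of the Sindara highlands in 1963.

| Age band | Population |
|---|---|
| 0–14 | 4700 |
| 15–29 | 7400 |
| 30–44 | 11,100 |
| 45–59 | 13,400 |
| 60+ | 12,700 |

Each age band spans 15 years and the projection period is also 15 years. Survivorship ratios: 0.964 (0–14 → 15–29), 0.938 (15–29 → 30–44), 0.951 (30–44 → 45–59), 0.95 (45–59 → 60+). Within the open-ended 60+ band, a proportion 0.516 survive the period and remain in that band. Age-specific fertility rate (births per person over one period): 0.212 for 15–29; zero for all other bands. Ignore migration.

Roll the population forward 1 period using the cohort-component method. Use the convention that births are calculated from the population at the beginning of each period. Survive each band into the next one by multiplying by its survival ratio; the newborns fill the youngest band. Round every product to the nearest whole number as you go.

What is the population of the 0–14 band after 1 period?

1569

Call the groups 1 to 5, youngest first.
— Period 1 —
Births: 7400 × 0.212 = 1569
Group 2: 4700 × 0.964 = 4531
Group 3: 7400 × 0.938 = 6941
Group 4: 11100 × 0.951 = 10556
Group 5: 13400 × 0.95 + 12700 × 0.516 = 12730 + 6553 = 19283
Giving 1569 / 4531 / 6941 / 10556 / 19283.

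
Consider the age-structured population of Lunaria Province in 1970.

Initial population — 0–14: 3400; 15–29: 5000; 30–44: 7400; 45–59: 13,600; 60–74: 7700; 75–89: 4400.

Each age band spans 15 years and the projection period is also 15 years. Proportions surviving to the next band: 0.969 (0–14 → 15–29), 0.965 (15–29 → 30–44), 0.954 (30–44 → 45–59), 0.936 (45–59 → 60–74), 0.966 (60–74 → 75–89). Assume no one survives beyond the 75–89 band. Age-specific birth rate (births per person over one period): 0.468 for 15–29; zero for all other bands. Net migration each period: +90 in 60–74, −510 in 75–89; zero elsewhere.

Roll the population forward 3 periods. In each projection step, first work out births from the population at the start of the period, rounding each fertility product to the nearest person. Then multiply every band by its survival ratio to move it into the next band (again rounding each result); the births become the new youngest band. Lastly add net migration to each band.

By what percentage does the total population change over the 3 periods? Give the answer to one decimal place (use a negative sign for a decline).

-56.3

(Bands numbered youngest = 1 to oldest = 6.)
— Period 1 —
Births: 5000 * 0.468 = 2340
Band 2: 3400 * 0.969 = 3295
Band 3: 5000 * 0.965 = 4825
Band 4: 7400 * 0.954 = 7060
Band 5: 13600 * 0.936 = 12730
Band 6: 7700 * 0.966 = 7438
Net migration: Band 5 + 90 → 12820; Band 6 − 510 → 6928
End of period: [2340, 3295, 4825, 7060, 12820, 6928]
— Period 2 —
Births: 3295 * 0.468 = 1542
Band 2: 2340 * 0.969 = 2267
Band 3: 3295 * 0.965 = 3180
Band 4: 4825 * 0.954 = 4603
Band 5: 7060 * 0.936 = 6608
Band 6: 12820 * 0.966 = 12384
Net migration: Band 5 + 90 → 6698; Band 6 − 510 → 11874
End of period: [1542, 2267, 3180, 4603, 6698, 11874]
— Period 3 —
Births: 2267 * 0.468 = 1061
Band 2: 1542 * 0.969 = 1494
Band 3: 2267 * 0.965 = 2188
Band 4: 3180 * 0.954 = 3034
Band 5: 4603 * 0.936 = 4308
Band 6: 6698 * 0.966 = 6470
Net migration: Band 5 + 90 → 4398; Band 6 − 510 → 5960
End of period: [1061, 1494, 2188, 3034, 4398, 5960]
Total: 41500 → 18135; change = -23365; percentage change = -56.3%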